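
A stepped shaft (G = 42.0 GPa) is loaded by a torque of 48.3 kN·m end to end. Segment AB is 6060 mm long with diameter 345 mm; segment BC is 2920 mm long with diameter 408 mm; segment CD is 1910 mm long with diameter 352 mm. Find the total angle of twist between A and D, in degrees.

J_AB = π(0.345)⁴/32 = 1.39×10^-3 m⁴; J_BC = π(0.408)⁴/32 = 2.72×10^-3 m⁴; J_CD = π(0.352)⁴/32 = 1.51×10^-3 m⁴.
θ = (T/G)·Σ L_i/J_i = (48300/42.0×10⁹)·(6.06/1.39×10^-3 + 2.92/2.72×10^-3 + 1.91/1.51×10^-3) = 7.702×10^-3 rad.

0.441°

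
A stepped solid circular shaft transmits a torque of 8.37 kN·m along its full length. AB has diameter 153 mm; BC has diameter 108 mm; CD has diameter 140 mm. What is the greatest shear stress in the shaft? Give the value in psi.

4910 psi

Under the same torque, τ_max = 16T/(πd³) is largest where d is smallest — segment BC (d = 108 mm).
τ_max = 16·8370/(π·(0.108)³) = 3.384×10^7 Pa.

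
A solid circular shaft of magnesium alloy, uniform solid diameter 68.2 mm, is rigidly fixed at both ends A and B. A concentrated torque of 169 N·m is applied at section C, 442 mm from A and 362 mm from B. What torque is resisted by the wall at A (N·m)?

With uniform GJ and both ends fixed, compatibility θ_AC = θ_CB gives T_A·a = T_B·b, together with T_A + T_B = T₀.
T_A = T₀·b/(a+b) = 169.0·362/804.0 = 76.09 N·m; T_B = 92.91 N·m.

76.1 N·m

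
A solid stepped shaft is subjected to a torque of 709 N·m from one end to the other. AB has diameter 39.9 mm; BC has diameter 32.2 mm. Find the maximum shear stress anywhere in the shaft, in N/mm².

Under the same torque, τ_max = 16T/(πd³) is largest where d is smallest — segment BC (d = 32.2 mm).
τ_max = 16·709.0/(π·(0.0322)³) = 1.082×10^8 Pa.

108 N/mm²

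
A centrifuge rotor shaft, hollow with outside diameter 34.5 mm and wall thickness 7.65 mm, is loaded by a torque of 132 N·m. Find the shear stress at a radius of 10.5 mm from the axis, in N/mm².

J = π(d_o⁴ − d_i⁴)/32 = π(0.0345⁴ − 0.0192⁴)/32 = 1.257×10^-7 m⁴.
Shear stress varies linearly with radius: τ = T·r/J = 132.0 × 0.0105 / 1.257×10^-7 = 1.102×10^7 Pa.

11.0 N/mm²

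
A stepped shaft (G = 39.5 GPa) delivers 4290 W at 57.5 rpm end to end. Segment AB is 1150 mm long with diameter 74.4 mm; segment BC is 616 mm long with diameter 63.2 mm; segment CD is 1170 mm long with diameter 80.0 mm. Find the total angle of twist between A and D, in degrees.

1.10°

ω = 2π·57.5/60 = 6.021 rad/s, so T = P/ω = 4290 / 6.021 = 712.5 N·m.
J_AB = π(0.0744)⁴/32 = 3.01×10^-6 m⁴; J_BC = π(0.0632)⁴/32 = 1.57×10^-6 m⁴; J_CD = π(0.0800)⁴/32 = 4.02×10^-6 m⁴.
θ = (T/G)·Σ L_i/J_i = (712.5/39.5×10⁹)·(1.15/3.01×10^-6 + 0.616/1.57×10^-6 + 1.17/4.02×10^-6) = 0.01924 rad.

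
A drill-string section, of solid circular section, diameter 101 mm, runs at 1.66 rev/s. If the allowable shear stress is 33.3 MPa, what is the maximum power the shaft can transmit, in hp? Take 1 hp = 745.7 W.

J = πd⁴/32 = π(0.101)⁴/32 = 1.022×10^-5 m⁴.
T_max = τ_allow·J/r = 3.33×10^7 × 1.022×10^-5 / 0.0505 = 6737 N·m.
ω = 2π·1.66 = 10.43 rad/s, so P_max = T_max·ω = 7.026×10^4 W.

94.2 hp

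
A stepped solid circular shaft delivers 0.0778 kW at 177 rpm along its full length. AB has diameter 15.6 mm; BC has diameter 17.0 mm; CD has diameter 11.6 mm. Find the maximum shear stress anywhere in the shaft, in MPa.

ω = 2π·177/60 = 18.54 rad/s, so T = P/ω = 0.0778×10³ / 18.54 = 4.197 N·m.
Under the same torque, τ_max = 16T/(πd³) is largest where d is smallest — segment CD (d = 11.6 mm).
τ_max = 16·4.197/(π·(0.0116)³) = 1.370×10^7 Pa.

13.7 MPa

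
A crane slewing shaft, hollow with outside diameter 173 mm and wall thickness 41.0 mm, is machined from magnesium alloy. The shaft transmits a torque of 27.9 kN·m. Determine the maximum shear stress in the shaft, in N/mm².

J = π(d_o⁴ − d_i⁴)/32 = π(0.173⁴ − 0.0910⁴)/32 = 8.121×10^-5 m⁴.
τ_max = T·r/J = 27900 × 0.0865 / 8.121×10^-5 = 2.972×10^7 Pa.

29.7 N/mm²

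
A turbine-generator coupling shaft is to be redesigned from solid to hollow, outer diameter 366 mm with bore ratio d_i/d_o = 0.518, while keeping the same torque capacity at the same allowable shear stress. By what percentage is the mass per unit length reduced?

Equal τ_max and T ⇒ the solid shaft needs d_s³ = d_o³(1−k⁴), so d_s = 366·(1−0.518⁴)^(1/3) = 357.0 mm.
Area ratio A_h/A_s = d_o²(1−k²)/d_s² = (1−k²)/(1−k⁴)^(2/3) = 0.7690.
Mass saving = 1 − 0.7690 = 23.1 %.

23.1 %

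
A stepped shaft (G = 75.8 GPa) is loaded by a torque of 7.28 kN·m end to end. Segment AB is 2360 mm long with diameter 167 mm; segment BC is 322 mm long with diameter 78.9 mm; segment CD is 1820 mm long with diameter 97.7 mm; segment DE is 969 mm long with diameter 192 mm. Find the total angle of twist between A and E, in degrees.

J_AB = π(0.167)⁴/32 = 7.64×10^-5 m⁴; J_BC = π(0.0789)⁴/32 = 3.80×10^-6 m⁴; J_CD = π(0.0977)⁴/32 = 8.94×10^-6 m⁴; J_DE = π(0.192)⁴/32 = 1.33×10^-4 m⁴.
θ = (T/G)·Σ L_i/J_i = (7280/75.8×10⁹)·(2.36/7.64×10^-5 + 0.322/3.80×10^-6 + 1.82/8.94×10^-6 + 0.969/1.33×10^-4) = 0.03134 rad.

1.80°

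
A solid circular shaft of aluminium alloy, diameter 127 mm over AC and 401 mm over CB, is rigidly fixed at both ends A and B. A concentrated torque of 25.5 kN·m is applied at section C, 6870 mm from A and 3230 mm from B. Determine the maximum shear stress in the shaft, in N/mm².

Compatibility: T_A·a/J_AC = T_B·b/J_CB with T_A + T_B = T₀.
J_AC = 2.55×10^-5 m⁴, J_CB = 2.54×10^-3 m⁴, so T_A = T₀·(J_AC/a)/((J_AC/a)+(J_CB/b)) = 120.1 N·m, T_B = 25380 N·m.
τ in each portion: τ_AC = 2.98×10^5 Pa, τ_CB = 2.00×10^6 Pa; maximum is in CB.
τ_max = T_CB·r/J = 25380·0.201/2.54×10^-3 = 2.005×10^6 Pa.

2.00 N/mm²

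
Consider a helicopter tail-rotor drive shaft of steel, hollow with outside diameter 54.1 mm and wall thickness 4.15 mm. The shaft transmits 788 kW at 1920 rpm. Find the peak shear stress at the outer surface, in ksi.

ω = 2π·1920/60 = 201.1 rad/s, so T = P/ω = 788×10³ / 201.1 = 3919 N·m.
J = π(d_o⁴ − d_i⁴)/32 = π(0.0541⁴ − 0.0458⁴)/32 = 4.090×10^-7 m⁴.
τ_max = T·r/J = 3919 × 0.0271 / 4.090×10^-7 = 2.592×10^8 Pa.

37.6 ksi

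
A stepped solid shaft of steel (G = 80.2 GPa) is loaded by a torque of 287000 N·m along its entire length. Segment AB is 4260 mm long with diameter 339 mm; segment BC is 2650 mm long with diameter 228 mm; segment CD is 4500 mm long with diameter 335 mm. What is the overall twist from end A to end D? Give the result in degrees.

J_AB = π(0.339)⁴/32 = 1.30×10^-3 m⁴; J_BC = π(0.228)⁴/32 = 2.65×10^-4 m⁴; J_CD = π(0.335)⁴/32 = 1.24×10^-3 m⁴.
θ = (T/G)·Σ L_i/J_i = (287000/80.2×10⁹)·(4.26/1.30×10^-3 + 2.65/2.65×10^-4 + 4.50/1.24×10^-3) = 0.06053 rad.

3.47°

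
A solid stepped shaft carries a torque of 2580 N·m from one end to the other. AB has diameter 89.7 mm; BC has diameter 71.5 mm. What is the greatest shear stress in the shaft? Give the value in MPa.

Under the same torque, τ_max = 16T/(πd³) is largest where d is smallest — segment BC (d = 71.5 mm).
τ_max = 16·2580/(π·(0.0715)³) = 3.595×10^7 Pa.

35.9 MPa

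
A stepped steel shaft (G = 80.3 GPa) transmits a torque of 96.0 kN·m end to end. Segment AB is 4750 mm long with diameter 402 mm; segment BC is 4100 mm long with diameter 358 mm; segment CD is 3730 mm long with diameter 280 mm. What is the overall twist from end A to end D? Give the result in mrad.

J_AB = π(0.402)⁴/32 = 2.56×10^-3 m⁴; J_BC = π(0.358)⁴/32 = 1.61×10^-3 m⁴; J_CD = π(0.280)⁴/32 = 6.03×10^-4 m⁴.
θ = (T/G)·Σ L_i/J_i = (96000/80.3×10⁹)·(4.75/2.56×10^-3 + 4.10/1.61×10^-3 + 3.73/6.03×10^-4) = 0.01264 rad.

12.6 mrad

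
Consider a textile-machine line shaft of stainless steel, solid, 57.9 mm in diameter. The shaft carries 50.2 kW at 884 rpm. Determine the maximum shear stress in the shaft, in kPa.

ω = 2π·884/60 = 92.57 rad/s, so T = P/ω = 50.2×10³ / 92.57 = 542.3 N·m.
J = πd⁴/32 = π(0.0579)⁴/32 = 1.103×10^-6 m⁴.
τ_max = T·r/J = 542.3 × 0.0290 / 1.103×10^-6 = 1.423×10^7 Pa.

14200 kPa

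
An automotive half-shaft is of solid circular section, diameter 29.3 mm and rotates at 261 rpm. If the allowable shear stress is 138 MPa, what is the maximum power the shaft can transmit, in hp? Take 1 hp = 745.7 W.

25.0 hp

J = πd⁴/32 = π(0.0293)⁴/32 = 7.236×10^-8 m⁴.
T_max = τ_allow·J/r = 1.38×10^8 × 7.236×10^-8 / 0.0146 = 681.6 N·m.
ω = 2π·261/60 = 27.33 rad/s, so P_max = T_max·ω = 1.863×10^4 W.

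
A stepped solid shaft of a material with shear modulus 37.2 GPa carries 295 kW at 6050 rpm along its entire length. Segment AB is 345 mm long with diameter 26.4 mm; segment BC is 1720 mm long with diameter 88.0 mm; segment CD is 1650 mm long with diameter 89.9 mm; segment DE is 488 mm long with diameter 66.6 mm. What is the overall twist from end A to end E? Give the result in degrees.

ω = 2π·6050/60 = 633.6 rad/s, so T = P/ω = 295×10³ / 633.6 = 465.6 N·m.
J_AB = π(0.0264)⁴/32 = 4.77×10^-8 m⁴; J_BC = π(0.0880)⁴/32 = 5.89×10^-6 m⁴; J_CD = π(0.0899)⁴/32 = 6.41×10^-6 m⁴; J_DE = π(0.0666)⁴/32 = 1.93×10^-6 m⁴.
θ = (T/G)·Σ L_i/J_i = (465.6/37.2×10⁹)·(0.345/4.77×10^-8 + 1.72/5.89×10^-6 + 1.65/6.41×10^-6 + 0.488/1.93×10^-6) = 0.1006 rad.

5.76°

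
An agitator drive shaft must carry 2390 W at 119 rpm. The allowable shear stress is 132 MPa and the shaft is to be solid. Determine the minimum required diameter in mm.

19.5 mm

ω = 2π·119/60 = 12.46 rad/s, so T = P/ω = 2390 / 12.46 = 191.8 N·m.
For a solid shaft τ_max = 16T/(πd³), so d = (16T/(π τ_allow))^(1/3) = (16·191.8/(π·1.32×10^8))^(1/3) = 0.01949 m.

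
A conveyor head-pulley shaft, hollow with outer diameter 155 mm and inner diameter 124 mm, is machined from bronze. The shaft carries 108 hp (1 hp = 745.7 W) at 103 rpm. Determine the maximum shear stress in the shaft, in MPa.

17.3 MPa

ω = 2π·103/60 = 10.79 rad/s, so T = P/ω = 108×745.7 / 10.79 = 7467 N·m.
J = π(d_o⁴ − d_i⁴)/32 = π(0.155⁴ − 0.124⁴)/32 = 3.346×10^-5 m⁴.
τ_max = T·r/J = 7467 × 0.0775 / 3.346×10^-5 = 1.730×10^7 Pa.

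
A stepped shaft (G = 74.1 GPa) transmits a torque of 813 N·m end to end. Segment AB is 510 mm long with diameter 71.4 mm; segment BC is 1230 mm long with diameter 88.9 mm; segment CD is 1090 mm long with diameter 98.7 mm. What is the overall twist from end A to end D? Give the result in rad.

0.00568 rad

J_AB = π(0.0714)⁴/32 = 2.55×10^-6 m⁴; J_BC = π(0.0889)⁴/32 = 6.13×10^-6 m⁴; J_CD = π(0.0987)⁴/32 = 9.32×10^-6 m⁴.
θ = (T/G)·Σ L_i/J_i = (813.0/74.1×10⁹)·(0.510/2.55×10^-6 + 1.23/6.13×10^-6 + 1.09/9.32×10^-6) = 5.677×10^-3 rad.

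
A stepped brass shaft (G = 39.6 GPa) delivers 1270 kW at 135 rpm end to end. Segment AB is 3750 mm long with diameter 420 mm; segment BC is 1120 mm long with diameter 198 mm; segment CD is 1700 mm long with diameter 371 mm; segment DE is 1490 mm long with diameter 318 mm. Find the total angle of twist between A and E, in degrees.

ω = 2π·135/60 = 14.14 rad/s, so T = P/ω = 1270×10³ / 14.14 = 89830 N·m.
J_AB = π(0.420)⁴/32 = 3.05×10^-3 m⁴; J_BC = π(0.198)⁴/32 = 1.51×10^-4 m⁴; J_CD = π(0.371)⁴/32 = 1.86×10^-3 m⁴; J_DE = π(0.318)⁴/32 = 1.00×10^-3 m⁴.
θ = (T/G)·Σ L_i/J_i = (89830/39.6×10⁹)·(3.75/3.05×10^-3 + 1.12/1.51×10^-4 + 1.70/1.86×10^-3 + 1.49/1.00×10^-3) = 0.02506 rad.

1.44°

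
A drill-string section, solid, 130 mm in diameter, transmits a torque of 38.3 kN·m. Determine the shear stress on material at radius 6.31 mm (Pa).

8.62e6 Pa

J = πd⁴/32 = π(0.130)⁴/32 = 2.804×10^-5 m⁴.
Shear stress varies linearly with radius: τ = T·r/J = 38300 × 0.00631 / 2.804×10^-5 = 8.619×10^6 Pa.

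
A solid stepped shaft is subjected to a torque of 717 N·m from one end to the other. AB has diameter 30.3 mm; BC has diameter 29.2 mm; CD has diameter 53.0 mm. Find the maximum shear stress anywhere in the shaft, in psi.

Under the same torque, τ_max = 16T/(πd³) is largest where d is smallest — segment BC (d = 29.2 mm).
τ_max = 16·717.0/(π·(0.0292)³) = 1.467×10^8 Pa.

21300 psi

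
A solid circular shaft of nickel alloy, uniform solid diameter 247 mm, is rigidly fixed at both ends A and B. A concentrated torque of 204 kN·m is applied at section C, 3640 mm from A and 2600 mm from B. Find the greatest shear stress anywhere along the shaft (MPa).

With uniform GJ and both ends fixed, compatibility θ_AC = θ_CB gives T_A·a = T_B·b, together with T_A + T_B = T₀.
T_A = T₀·b/(a+b) = 204000·2600/6240 = 85000 N·m; T_B = 119000 N·m.
τ in each portion: τ_AC = 2.87×10^7 Pa, τ_CB = 4.02×10^7 Pa; maximum is in CB.
τ_max = T_CB·r/J = 119000·0.123/3.65×10^-4 = 4.022×10^7 Pa.

40.2 MPa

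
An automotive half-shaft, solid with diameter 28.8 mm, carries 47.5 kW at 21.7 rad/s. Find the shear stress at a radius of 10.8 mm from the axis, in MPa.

ω = 21.7 rad/s, so T = P/ω = 47.5×10³ / 21.70 = 2189 N·m.
J = πd⁴/32 = π(0.0288)⁴/32 = 6.754×10^-8 m⁴.
Shear stress varies linearly with radius: τ = T·r/J = 2189 × 0.0108 / 6.754×10^-8 = 3.500×10^8 Pa.

350 MPa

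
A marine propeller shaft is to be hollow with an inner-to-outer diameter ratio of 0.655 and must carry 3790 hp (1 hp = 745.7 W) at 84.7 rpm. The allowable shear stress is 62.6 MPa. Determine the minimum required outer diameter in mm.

ω = 2π·84.7/60 = 8.870 rad/s, so T = P/ω = 3790×745.7 / 8.870 = 318600 N·m.
For a hollow shaft with d_i/d_o = 0.655: τ_max = 16T/(π d_o³ (1−k⁴)), so d_o = [16T/(π τ_allow (1−k⁴))]^(1/3) = [16·318600/(π·6.26×10^7·0.8159)]^(1/3) = 0.3167 m.

317 mm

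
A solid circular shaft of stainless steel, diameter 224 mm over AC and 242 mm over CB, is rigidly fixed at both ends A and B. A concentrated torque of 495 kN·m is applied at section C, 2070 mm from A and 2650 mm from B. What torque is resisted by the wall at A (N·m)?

Compatibility: T_A·a/J_AC = T_B·b/J_CB with T_A + T_B = T₀.
J_AC = 2.47×10^-4 m⁴, J_CB = 3.37×10^-4 m⁴, so T_A = T₀·(J_AC/a)/((J_AC/a)+(J_CB/b)) = 239800 N·m, T_B = 255200 N·m.

240000 N·m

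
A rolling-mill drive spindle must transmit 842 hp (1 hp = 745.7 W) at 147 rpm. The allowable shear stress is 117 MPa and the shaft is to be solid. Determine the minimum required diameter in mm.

ω = 2π·147/60 = 15.39 rad/s, so T = P/ω = 842×745.7 / 15.39 = 40790 N·m.
For a solid shaft τ_max = 16T/(πd³), so d = (16T/(π τ_allow))^(1/3) = (16·40790/(π·1.17×10^8))^(1/3) = 0.1211 m.

121 mm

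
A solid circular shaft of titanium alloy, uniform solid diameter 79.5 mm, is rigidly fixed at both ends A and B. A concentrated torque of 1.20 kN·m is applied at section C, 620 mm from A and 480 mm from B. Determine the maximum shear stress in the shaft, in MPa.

With uniform GJ and both ends fixed, compatibility θ_AC = θ_CB gives T_A·a = T_B·b, together with T_A + T_B = T₀.
T_A = T₀·b/(a+b) = 1200·480/1100 = 523.6 N·m; T_B = 676.4 N·m.
τ in each portion: τ_AC = 5.31×10^6 Pa, τ_CB = 6.86×10^6 Pa; maximum is in CB.
τ_max = T_CB·r/J = 676.4·0.0398/3.92×10^-6 = 6.856×10^6 Pa.

6.86 MPa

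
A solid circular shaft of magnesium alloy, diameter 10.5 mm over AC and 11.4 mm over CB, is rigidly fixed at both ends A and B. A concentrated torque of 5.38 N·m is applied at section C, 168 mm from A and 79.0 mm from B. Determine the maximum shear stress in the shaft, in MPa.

13.8 MPa

Compatibility: T_A·a/J_AC = T_B·b/J_CB with T_A + T_B = T₀.
J_AC = 1.19×10^-9 m⁴, J_CB = 1.66×10^-9 m⁴, so T_A = T₀·(J_AC/a)/((J_AC/a)+(J_CB/b)) = 1.360 N·m, T_B = 4.020 N·m.
τ in each portion: τ_AC = 5.98×10^6 Pa, τ_CB = 1.38×10^7 Pa; maximum is in CB.
τ_max = T_CB·r/J = 4.020·0.00570/1.66×10^-9 = 1.382×10^7 Pa.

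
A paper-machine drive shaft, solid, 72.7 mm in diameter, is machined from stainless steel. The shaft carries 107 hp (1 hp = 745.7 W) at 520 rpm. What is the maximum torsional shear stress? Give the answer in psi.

2820 psi

ω = 2π·520/60 = 54.45 rad/s, so T = P/ω = 107×745.7 / 54.45 = 1465 N·m.
J = πd⁴/32 = π(0.0727)⁴/32 = 2.742×10^-6 m⁴.
τ_max = T·r/J = 1465 × 0.0364 / 2.742×10^-6 = 1.942×10^7 Pa.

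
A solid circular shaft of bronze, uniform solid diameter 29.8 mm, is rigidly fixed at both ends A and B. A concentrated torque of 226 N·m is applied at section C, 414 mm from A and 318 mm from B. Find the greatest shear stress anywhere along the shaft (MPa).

24.6 MPa

With uniform GJ and both ends fixed, compatibility θ_AC = θ_CB gives T_A·a = T_B·b, together with T_A + T_B = T₀.
T_A = T₀·b/(a+b) = 226.0·318/732.0 = 98.18 N·m; T_B = 127.8 N·m.
τ in each portion: τ_AC = 1.89×10^7 Pa, τ_CB = 2.46×10^7 Pa; maximum is in CB.
τ_max = T_CB·r/J = 127.8·0.0149/7.74×10^-8 = 2.460×10^7 Pa.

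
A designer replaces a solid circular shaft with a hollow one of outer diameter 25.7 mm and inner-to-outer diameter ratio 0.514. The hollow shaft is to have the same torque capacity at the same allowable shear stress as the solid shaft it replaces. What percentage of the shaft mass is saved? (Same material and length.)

22.8 %

Equal τ_max and T ⇒ the solid shaft needs d_s³ = d_o³(1−k⁴), so d_s = 25.7·(1−0.514⁴)^(1/3) = 25.09 mm.
Area ratio A_h/A_s = d_o²(1−k²)/d_s² = (1−k²)/(1−k⁴)^(2/3) = 0.7722.
Mass saving = 1 − 0.7722 = 22.8 %.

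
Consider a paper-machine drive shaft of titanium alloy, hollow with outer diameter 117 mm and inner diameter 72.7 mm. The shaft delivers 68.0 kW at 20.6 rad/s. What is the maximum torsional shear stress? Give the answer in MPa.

12.3 MPa

ω = 20.6 rad/s, so T = P/ω = 68.0×10³ / 20.60 = 3301 N·m.
J = π(d_o⁴ − d_i⁴)/32 = π(0.117⁴ − 0.0727⁴)/32 = 1.565×10^-5 m⁴.
τ_max = T·r/J = 3301 × 0.0585 / 1.565×10^-5 = 1.234×10^7 Pa.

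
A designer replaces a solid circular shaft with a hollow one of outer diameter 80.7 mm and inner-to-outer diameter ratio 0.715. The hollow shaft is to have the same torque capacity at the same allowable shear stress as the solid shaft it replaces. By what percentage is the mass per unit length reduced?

40.2 %

Equal τ_max and T ⇒ the solid shaft needs d_s³ = d_o³(1−k⁴), so d_s = 80.7·(1−0.715⁴)^(1/3) = 72.95 mm.
Area ratio A_h/A_s = d_o²(1−k²)/d_s² = (1−k²)/(1−k⁴)^(2/3) = 0.5982.
Mass saving = 1 − 0.5982 = 40.2 %.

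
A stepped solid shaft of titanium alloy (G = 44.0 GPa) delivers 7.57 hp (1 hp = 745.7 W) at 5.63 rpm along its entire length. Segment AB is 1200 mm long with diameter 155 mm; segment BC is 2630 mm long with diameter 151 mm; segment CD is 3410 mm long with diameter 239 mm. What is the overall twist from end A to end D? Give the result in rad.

0.0181 rad

ω = 2π·5.63/60 = 0.5896 rad/s, so T = P/ω = 7.57×745.7 / 0.5896 = 9575 N·m.
J_AB = π(0.155)⁴/32 = 5.67×10^-5 m⁴; J_BC = π(0.151)⁴/32 = 5.10×10^-5 m⁴; J_CD = π(0.239)⁴/32 = 3.20×10^-4 m⁴.
θ = (T/G)·Σ L_i/J_i = (9575/44.0×10⁹)·(1.20/5.67×10^-5 + 2.63/5.10×10^-5 + 3.41/3.20×10^-4) = 0.01814 rad.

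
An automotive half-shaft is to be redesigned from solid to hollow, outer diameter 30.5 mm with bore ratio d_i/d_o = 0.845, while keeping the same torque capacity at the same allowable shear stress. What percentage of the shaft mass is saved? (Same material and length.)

Equal τ_max and T ⇒ the solid shaft needs d_s³ = d_o³(1−k⁴), so d_s = 30.5·(1−0.845⁴)^(1/3) = 24.05 mm.
Area ratio A_h/A_s = d_o²(1−k²)/d_s² = (1−k²)/(1−k⁴)^(2/3) = 0.4600.
Mass saving = 1 − 0.4600 = 54.0 %.

54.0 %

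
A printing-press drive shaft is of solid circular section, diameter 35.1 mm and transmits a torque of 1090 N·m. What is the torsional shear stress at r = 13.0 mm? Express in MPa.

J = πd⁴/32 = π(0.0351)⁴/32 = 1.490×10^-7 m⁴.
Shear stress varies linearly with radius: τ = T·r/J = 1090 × 0.0130 / 1.490×10^-7 = 9.509×10^7 Pa.

95.1 MPa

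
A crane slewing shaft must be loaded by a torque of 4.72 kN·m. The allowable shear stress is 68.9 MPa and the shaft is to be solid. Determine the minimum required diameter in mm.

For a solid shaft τ_max = 16T/(πd³), so d = (16T/(π τ_allow))^(1/3) = (16·4720/(π·6.89×10^7))^(1/3) = 0.07040 m.

70.4 mm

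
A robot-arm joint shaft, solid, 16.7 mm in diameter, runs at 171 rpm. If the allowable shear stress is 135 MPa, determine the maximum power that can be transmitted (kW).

J = πd⁴/32 = π(0.0167)⁴/32 = 7.636×10^-9 m⁴.
T_max = τ_allow·J/r = 1.35×10^8 × 7.636×10^-9 / 0.00835 = 123.5 N·m.
ω = 2π·171/60 = 17.91 rad/s, so P_max = T_max·ω = 2211 W.

2.21 kW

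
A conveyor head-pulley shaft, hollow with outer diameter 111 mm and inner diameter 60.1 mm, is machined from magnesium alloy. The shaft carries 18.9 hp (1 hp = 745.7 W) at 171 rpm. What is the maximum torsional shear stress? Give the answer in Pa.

ω = 2π·171/60 = 17.91 rad/s, so T = P/ω = 18.9×745.7 / 17.91 = 787.0 N·m.
J = π(d_o⁴ − d_i⁴)/32 = π(0.111⁴ − 0.0601⁴)/32 = 1.362×10^-5 m⁴.
τ_max = T·r/J = 787.0 × 0.0555 / 1.362×10^-5 = 3.206×10^6 Pa.

3.21e6 Pa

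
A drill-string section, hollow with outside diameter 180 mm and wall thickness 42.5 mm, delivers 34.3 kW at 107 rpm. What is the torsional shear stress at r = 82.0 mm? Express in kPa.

2640 kPa

ω = 2π·107/60 = 11.21 rad/s, so T = P/ω = 34.3×10³ / 11.21 = 3061 N·m.
J = π(d_o⁴ − d_i⁴)/32 = π(0.180⁴ − 0.0950⁴)/32 = 9.506×10^-5 m⁴.
Shear stress varies linearly with radius: τ = T·r/J = 3061 × 0.0820 / 9.506×10^-5 = 2.640×10^6 Pa.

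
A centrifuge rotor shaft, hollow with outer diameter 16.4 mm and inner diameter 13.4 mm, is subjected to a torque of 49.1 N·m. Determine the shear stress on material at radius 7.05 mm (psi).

J = π(d_o⁴ − d_i⁴)/32 = π(0.0164⁴ − 0.0134⁴)/32 = 3.937×10^-9 m⁴.
Shear stress varies linearly with radius: τ = T·r/J = 49.10 × 0.00705 / 3.937×10^-9 = 8.793×10^7 Pa.

12800 psi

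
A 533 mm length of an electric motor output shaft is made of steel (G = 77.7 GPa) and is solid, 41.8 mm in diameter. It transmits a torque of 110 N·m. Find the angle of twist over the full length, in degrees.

J = πd⁴/32 = π(0.0418)⁴/32 = 2.997×10^-7 m⁴.
θ = T·L/(G·J) = 110.0 × 0.533 / (77.7×10⁹ × 2.997×10^-7) = 2.518×10^-3 rad.

0.144°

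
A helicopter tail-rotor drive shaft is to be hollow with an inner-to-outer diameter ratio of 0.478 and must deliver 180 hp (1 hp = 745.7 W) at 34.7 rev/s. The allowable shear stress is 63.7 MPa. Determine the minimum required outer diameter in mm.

37.3 mm

ω = 2π·34.7 = 218.0 rad/s, so T = P/ω = 180×745.7 / 218.0 = 615.6 N·m.
For a hollow shaft with d_i/d_o = 0.478: τ_max = 16T/(π d_o³ (1−k⁴)), so d_o = [16T/(π τ_allow (1−k⁴))]^(1/3) = [16·615.6/(π·6.37×10^7·0.9478)]^(1/3) = 0.03731 m.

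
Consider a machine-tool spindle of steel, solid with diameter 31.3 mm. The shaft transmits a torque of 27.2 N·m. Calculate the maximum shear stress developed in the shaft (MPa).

4.52 MPa

J = πd⁴/32 = π(0.0313)⁴/32 = 9.423×10^-8 m⁴.
τ_max = T·r/J = 27.20 × 0.0157 / 9.423×10^-8 = 4.518×10^6 Pa.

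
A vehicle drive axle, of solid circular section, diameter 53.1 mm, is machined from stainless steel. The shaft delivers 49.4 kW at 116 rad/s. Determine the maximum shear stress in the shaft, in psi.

ω = 116 rad/s, so T = P/ω = 49.4×10³ / 116.0 = 425.9 N·m.
J = πd⁴/32 = π(0.0531)⁴/32 = 7.805×10^-7 m⁴.
τ_max = T·r/J = 425.9 × 0.0266 / 7.805×10^-7 = 1.449×10^7 Pa.

2100 psi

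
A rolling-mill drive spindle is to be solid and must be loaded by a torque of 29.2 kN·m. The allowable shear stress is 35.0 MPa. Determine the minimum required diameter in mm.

162 mm

For a solid shaft τ_max = 16T/(πd³), so d = (16T/(π τ_allow))^(1/3) = (16·29200/(π·3.50×10^7))^(1/3) = 0.1620 m.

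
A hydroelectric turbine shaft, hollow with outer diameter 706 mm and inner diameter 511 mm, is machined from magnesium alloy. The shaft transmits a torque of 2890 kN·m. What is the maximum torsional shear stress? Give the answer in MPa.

J = π(d_o⁴ − d_i⁴)/32 = π(0.706⁴ − 0.511⁴)/32 = 0.01770 m⁴.
τ_max = T·r/J = 2.890e6 × 0.353 / 0.01770 = 5.765×10^7 Pa.

57.6 MPa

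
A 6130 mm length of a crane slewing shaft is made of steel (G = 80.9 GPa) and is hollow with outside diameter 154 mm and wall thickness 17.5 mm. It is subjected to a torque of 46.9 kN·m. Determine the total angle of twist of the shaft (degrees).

J = π(d_o⁴ − d_i⁴)/32 = π(0.154⁴ − 0.119⁴)/32 = 3.553×10^-5 m⁴.
θ = T·L/(G·J) = 46900 × 6.13 / (80.9×10⁹ × 3.553×10^-5) = 0.1000 rad.

5.73°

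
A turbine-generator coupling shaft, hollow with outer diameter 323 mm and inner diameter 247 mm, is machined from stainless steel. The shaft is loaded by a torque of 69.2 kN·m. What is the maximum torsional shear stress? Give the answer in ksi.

J = π(d_o⁴ − d_i⁴)/32 = π(0.323⁴ − 0.247⁴)/32 = 7.032×10^-4 m⁴.
τ_max = T·r/J = 69200 × 0.162 / 7.032×10^-4 = 1.589×10^7 Pa.

2.31 ksi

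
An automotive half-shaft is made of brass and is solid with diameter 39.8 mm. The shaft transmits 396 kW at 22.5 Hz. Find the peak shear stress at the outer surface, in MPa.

226 MPa

ω = 2π·22.5 = 141.4 rad/s, so T = P/ω = 396×10³ / 141.4 = 2801 N·m.
J = πd⁴/32 = π(0.0398)⁴/32 = 2.463×10^-7 m⁴.
τ_max = T·r/J = 2801 × 0.0199 / 2.463×10^-7 = 2.263×10^8 Pa.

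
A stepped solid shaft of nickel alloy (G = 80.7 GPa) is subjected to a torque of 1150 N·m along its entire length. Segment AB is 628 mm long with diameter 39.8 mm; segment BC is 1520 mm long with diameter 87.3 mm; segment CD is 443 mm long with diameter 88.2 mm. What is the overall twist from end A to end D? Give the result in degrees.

2.36°

J_AB = π(0.0398)⁴/32 = 2.46×10^-7 m⁴; J_BC = π(0.0873)⁴/32 = 5.70×10^-6 m⁴; J_CD = π(0.0882)⁴/32 = 5.94×10^-6 m⁴.
θ = (T/G)·Σ L_i/J_i = (1150/80.7×10⁹)·(0.628/2.46×10^-7 + 1.52/5.70×10^-6 + 0.443/5.94×10^-6) = 0.04119 rad.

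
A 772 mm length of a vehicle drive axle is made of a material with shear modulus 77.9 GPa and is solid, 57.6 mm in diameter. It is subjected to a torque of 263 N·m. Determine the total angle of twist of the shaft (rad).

0.00241 rad

J = πd⁴/32 = π(0.0576)⁴/32 = 1.081×10^-6 m⁴.
θ = T·L/(G·J) = 263.0 × 0.772 / (77.9×10⁹ × 1.081×10^-6) = 2.412×10^-3 rad.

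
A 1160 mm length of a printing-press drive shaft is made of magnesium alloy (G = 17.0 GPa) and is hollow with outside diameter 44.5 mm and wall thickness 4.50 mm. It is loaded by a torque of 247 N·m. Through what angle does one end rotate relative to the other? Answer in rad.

0.0736 rad

J = π(d_o⁴ − d_i⁴)/32 = π(0.0445⁴ − 0.0355⁴)/32 = 2.291×10^-7 m⁴.
θ = T·L/(G·J) = 247.0 × 1.16 / (17.0×10⁹ × 2.291×10^-7) = 0.07358 rad.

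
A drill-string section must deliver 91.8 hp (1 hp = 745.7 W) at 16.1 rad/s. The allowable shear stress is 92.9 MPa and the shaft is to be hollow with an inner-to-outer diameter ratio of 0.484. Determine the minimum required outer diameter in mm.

ω = 16.1 rad/s, so T = P/ω = 91.8×745.7 / 16.10 = 4252 N·m.
For a hollow shaft with d_i/d_o = 0.484: τ_max = 16T/(π d_o³ (1−k⁴)), so d_o = [16T/(π τ_allow (1−k⁴))]^(1/3) = [16·4252/(π·9.29×10^7·0.9451)]^(1/3) = 0.06271 m.

62.7 mm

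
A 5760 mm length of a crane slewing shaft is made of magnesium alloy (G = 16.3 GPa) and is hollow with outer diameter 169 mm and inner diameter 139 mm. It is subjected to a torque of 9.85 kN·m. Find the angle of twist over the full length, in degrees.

J = π(d_o⁴ − d_i⁴)/32 = π(0.169⁴ − 0.139⁴)/32 = 4.344×10^-5 m⁴.
θ = T·L/(G·J) = 9850 × 5.76 / (16.3×10⁹ × 4.344×10^-5) = 0.08014 rad.

4.59°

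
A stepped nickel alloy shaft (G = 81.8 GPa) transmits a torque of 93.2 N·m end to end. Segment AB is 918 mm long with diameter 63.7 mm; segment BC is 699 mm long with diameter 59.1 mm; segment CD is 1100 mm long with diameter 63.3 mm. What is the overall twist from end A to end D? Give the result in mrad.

2.11 mrad

J_AB = π(0.0637)⁴/32 = 1.62×10^-6 m⁴; J_BC = π(0.0591)⁴/32 = 1.20×10^-6 m⁴; J_CD = π(0.0633)⁴/32 = 1.58×10^-6 m⁴.
θ = (T/G)·Σ L_i/J_i = (93.20/81.8×10⁹)·(0.918/1.62×10^-6 + 0.699/1.20×10^-6 + 1.10/1.58×10^-6) = 2.107×10^-3 rad.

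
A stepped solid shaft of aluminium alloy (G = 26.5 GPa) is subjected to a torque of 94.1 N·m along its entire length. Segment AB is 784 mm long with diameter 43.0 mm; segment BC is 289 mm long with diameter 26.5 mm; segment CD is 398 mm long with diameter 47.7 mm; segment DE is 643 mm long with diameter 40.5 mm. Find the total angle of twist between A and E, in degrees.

J_AB = π(0.0430)⁴/32 = 3.36×10^-7 m⁴; J_BC = π(0.0265)⁴/32 = 4.84×10^-8 m⁴; J_CD = π(0.0477)⁴/32 = 5.08×10^-7 m⁴; J_DE = π(0.0405)⁴/32 = 2.64×10^-7 m⁴.
θ = (T/G)·Σ L_i/J_i = (94.10/26.5×10⁹)·(0.784/3.36×10^-7 + 0.289/4.84×10^-8 + 0.398/5.08×10^-7 + 0.643/2.64×10^-7) = 0.04092 rad.

2.34°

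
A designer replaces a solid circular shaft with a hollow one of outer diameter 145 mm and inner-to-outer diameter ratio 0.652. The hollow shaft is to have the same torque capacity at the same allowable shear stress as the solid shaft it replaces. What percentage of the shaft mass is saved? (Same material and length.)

34.3 %

Equal τ_max and T ⇒ the solid shaft needs d_s³ = d_o³(1−k⁴), so d_s = 145·(1−0.652⁴)^(1/3) = 135.7 mm.
Area ratio A_h/A_s = d_o²(1−k²)/d_s² = (1−k²)/(1−k⁴)^(2/3) = 0.6566.
Mass saving = 1 − 0.6566 = 34.3 %.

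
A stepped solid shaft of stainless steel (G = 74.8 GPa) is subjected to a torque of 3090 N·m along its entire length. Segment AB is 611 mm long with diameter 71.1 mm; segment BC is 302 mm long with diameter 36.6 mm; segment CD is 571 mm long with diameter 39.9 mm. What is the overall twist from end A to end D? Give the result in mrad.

J_AB = π(0.0711)⁴/32 = 2.51×10^-6 m⁴; J_BC = π(0.0366)⁴/32 = 1.76×10^-7 m⁴; J_CD = π(0.0399)⁴/32 = 2.49×10^-7 m⁴.
θ = (T/G)·Σ L_i/J_i = (3090/74.8×10⁹)·(0.611/2.51×10^-6 + 0.302/1.76×10^-7 + 0.571/2.49×10^-7) = 0.1757 rad.

176 mrad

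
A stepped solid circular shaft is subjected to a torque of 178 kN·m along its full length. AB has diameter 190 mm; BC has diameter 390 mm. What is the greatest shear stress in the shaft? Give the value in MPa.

Under the same torque, τ_max = 16T/(πd³) is largest where d is smallest — segment AB (d = 190 mm).
τ_max = 16·178000/(π·(0.190)³) = 1.322×10^8 Pa.

132 MPa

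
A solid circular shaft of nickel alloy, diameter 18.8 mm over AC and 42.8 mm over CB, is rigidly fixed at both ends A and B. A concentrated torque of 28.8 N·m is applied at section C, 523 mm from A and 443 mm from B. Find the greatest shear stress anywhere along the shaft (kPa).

Compatibility: T_A·a/J_AC = T_B·b/J_CB with T_A + T_B = T₀.
J_AC = 1.23×10^-8 m⁴, J_CB = 3.29×10^-7 m⁴, so T_A = T₀·(J_AC/a)/((J_AC/a)+(J_CB/b)) = 0.8804 N·m, T_B = 27.92 N·m.
τ in each portion: τ_AC = 6.75×10^5 Pa, τ_CB = 1.81×10^6 Pa; maximum is in CB.
τ_max = T_CB·r/J = 27.92·0.0214/3.29×10^-7 = 1.814×10^6 Pa.

1810 kPa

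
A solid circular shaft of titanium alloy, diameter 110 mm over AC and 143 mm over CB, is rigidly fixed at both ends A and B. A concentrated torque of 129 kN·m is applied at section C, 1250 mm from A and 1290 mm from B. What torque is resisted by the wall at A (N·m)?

Compatibility: T_A·a/J_AC = T_B·b/J_CB with T_A + T_B = T₀.
J_AC = 1.44×10^-5 m⁴, J_CB = 4.11×10^-5 m⁴, so T_A = T₀·(J_AC/a)/((J_AC/a)+(J_CB/b)) = 34240 N·m, T_B = 94760 N·m.

34200 N·m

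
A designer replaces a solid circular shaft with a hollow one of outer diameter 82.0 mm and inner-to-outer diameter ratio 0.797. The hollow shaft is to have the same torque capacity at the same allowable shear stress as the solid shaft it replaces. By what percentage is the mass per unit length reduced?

Equal τ_max and T ⇒ the solid shaft needs d_s³ = d_o³(1−k⁴), so d_s = 82.0·(1−0.797⁴)^(1/3) = 69.03 mm.
Area ratio A_h/A_s = d_o²(1−k²)/d_s² = (1−k²)/(1−k⁴)^(2/3) = 0.5148.
Mass saving = 1 − 0.5148 = 48.5 %.

48.5 %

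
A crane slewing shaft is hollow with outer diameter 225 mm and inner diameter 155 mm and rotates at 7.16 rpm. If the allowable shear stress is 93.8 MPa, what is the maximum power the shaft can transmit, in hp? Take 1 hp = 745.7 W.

J = π(d_o⁴ − d_i⁴)/32 = π(0.225⁴ − 0.155⁴)/32 = 1.949×10^-4 m⁴.
T_max = τ_allow·J/r = 9.38×10^7 × 1.949×10^-4 / 0.113 = 162500 N·m.
ω = 2π·7.16/60 = 0.7498 rad/s, so P_max = T_max·ω = 1.219×10^5 W.

163 hp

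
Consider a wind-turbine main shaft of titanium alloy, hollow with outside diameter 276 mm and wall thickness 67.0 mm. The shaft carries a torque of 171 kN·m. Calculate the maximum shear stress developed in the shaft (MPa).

44.5 MPa

J = π(d_o⁴ − d_i⁴)/32 = π(0.276⁴ − 0.142⁴)/32 = 5.298×10^-4 m⁴.
τ_max = T·r/J = 171000 × 0.138 / 5.298×10^-4 = 4.454×10^7 Pa.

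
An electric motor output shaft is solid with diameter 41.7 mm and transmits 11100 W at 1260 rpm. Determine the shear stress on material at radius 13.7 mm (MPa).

ω = 2π·1260/60 = 131.9 rad/s, so T = P/ω = 11100 / 131.9 = 84.12 N·m.
J = πd⁴/32 = π(0.0417)⁴/32 = 2.969×10^-7 m⁴.
Shear stress varies linearly with radius: τ = T·r/J = 84.12 × 0.0137 / 2.969×10^-7 = 3.882×10^6 Pa.

3.88 MPa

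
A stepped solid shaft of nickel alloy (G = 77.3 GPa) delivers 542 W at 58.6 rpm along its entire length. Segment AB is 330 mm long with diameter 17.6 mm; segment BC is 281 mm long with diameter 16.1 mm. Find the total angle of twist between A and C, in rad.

0.0887 rad

ω = 2π·58.6/60 = 6.137 rad/s, so T = P/ω = 542 / 6.137 = 88.32 N·m.
J_AB = π(0.0176)⁴/32 = 9.42×10^-9 m⁴; J_BC = π(0.0161)⁴/32 = 6.60×10^-9 m⁴.
θ = (T/G)·Σ L_i/J_i = (88.32/77.3×10⁹)·(0.330/9.42×10^-9 + 0.281/6.60×10^-9) = 0.08870 rad.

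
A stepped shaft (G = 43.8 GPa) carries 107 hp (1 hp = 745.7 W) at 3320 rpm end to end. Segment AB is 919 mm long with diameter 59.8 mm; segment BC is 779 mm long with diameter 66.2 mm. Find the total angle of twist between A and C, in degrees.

ω = 2π·3320/60 = 347.7 rad/s, so T = P/ω = 107×745.7 / 347.7 = 229.5 N·m.
J_AB = π(0.0598)⁴/32 = 1.26×10^-6 m⁴; J_BC = π(0.0662)⁴/32 = 1.89×10^-6 m⁴.
θ = (T/G)·Σ L_i/J_i = (229.5/43.8×10⁹)·(0.919/1.26×10^-6 + 0.779/1.89×10^-6) = 6.000×10^-3 rad.

0.344°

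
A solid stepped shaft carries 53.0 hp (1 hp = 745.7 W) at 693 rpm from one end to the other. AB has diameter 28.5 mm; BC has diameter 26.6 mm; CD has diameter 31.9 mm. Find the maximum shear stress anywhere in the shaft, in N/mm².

147 N/mm²

ω = 2π·693/60 = 72.57 rad/s, so T = P/ω = 53.0×745.7 / 72.57 = 544.6 N·m.
Under the same torque, τ_max = 16T/(πd³) is largest where d is smallest — segment BC (d = 26.6 mm).
τ_max = 16·544.6/(π·(0.0266)³) = 1.474×10^8 Pa.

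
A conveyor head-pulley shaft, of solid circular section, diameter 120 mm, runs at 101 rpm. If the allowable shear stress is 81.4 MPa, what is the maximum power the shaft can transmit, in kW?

292 kW

J = πd⁴/32 = π(0.120)⁴/32 = 2.036×10^-5 m⁴.
T_max = τ_allow·J/r = 8.14×10^7 × 2.036×10^-5 / 0.0600 = 27620 N·m.
ω = 2π·101/60 = 10.58 rad/s, so P_max = T_max·ω = 2.921×10^5 W.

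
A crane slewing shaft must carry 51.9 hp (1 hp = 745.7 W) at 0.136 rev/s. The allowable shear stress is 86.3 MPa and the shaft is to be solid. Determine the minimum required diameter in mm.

ω = 2π·0.136 = 0.8545 rad/s, so T = P/ω = 51.9×745.7 / 0.8545 = 45290 N·m.
For a solid shaft τ_max = 16T/(πd³), so d = (16T/(π τ_allow))^(1/3) = (16·45290/(π·8.63×10^7))^(1/3) = 0.1388 m.

139 mm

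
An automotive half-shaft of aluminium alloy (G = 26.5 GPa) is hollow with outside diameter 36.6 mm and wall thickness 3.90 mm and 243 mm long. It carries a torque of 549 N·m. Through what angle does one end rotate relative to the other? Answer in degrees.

J = π(d_o⁴ − d_i⁴)/32 = π(0.0366⁴ − 0.0288⁴)/32 = 1.086×10^-7 m⁴.
θ = T·L/(G·J) = 549.0 × 0.243 / (26.5×10⁹ × 1.086×10^-7) = 0.04634 rad.

2.66°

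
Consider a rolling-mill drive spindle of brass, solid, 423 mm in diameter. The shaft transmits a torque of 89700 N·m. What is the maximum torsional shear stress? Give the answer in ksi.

J = πd⁴/32 = π(0.423)⁴/32 = 3.143×10^-3 m⁴.
τ_max = T·r/J = 89700 × 0.211 / 3.143×10^-3 = 6.036×10^6 Pa.

0.875 ksi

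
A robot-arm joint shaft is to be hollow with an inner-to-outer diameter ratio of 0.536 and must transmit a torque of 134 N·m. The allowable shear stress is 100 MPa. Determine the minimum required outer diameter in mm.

19.5 mm

For a hollow shaft with d_i/d_o = 0.536: τ_max = 16T/(π d_o³ (1−k⁴)), so d_o = [16T/(π τ_allow (1−k⁴))]^(1/3) = [16·134.0/(π·1.00×10^8·0.9175)]^(1/3) = 0.01952 m.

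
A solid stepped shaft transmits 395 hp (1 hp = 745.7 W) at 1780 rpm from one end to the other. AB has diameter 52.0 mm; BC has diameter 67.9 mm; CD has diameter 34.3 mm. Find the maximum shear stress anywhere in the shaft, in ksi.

28.9 ksi

ω = 2π·1780/60 = 186.4 rad/s, so T = P/ω = 395×745.7 / 186.4 = 1580 N·m.
Under the same torque, τ_max = 16T/(πd³) is largest where d is smallest — segment CD (d = 34.3 mm).
τ_max = 16·1580/(π·(0.0343)³) = 1.994×10^8 Pa.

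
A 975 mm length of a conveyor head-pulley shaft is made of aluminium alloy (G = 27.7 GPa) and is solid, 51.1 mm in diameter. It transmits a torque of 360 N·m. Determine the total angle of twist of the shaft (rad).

J = πd⁴/32 = π(0.0511)⁴/32 = 6.694×10^-7 m⁴.
θ = T·L/(G·J) = 360.0 × 0.975 / (27.7×10⁹ × 6.694×10^-7) = 0.01893 rad.

0.0189 rad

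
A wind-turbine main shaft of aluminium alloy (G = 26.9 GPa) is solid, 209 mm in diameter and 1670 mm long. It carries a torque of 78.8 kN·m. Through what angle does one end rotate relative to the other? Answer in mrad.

26.1 mrad

J = πd⁴/32 = π(0.209)⁴/32 = 1.873×10^-4 m⁴.
θ = T·L/(G·J) = 78800 × 1.67 / (26.9×10⁹ × 1.873×10^-4) = 0.02612 rad.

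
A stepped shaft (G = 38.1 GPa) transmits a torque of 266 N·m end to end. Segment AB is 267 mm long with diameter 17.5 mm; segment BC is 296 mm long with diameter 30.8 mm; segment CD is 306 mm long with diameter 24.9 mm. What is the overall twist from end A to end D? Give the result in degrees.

J_AB = π(0.0175)⁴/32 = 9.21×10^-9 m⁴; J_BC = π(0.0308)⁴/32 = 8.83×10^-8 m⁴; J_CD = π(0.0249)⁴/32 = 3.77×10^-8 m⁴.
θ = (T/G)·Σ L_i/J_i = (266.0/38.1×10⁹)·(0.267/9.21×10^-9 + 0.296/8.83×10^-8 + 0.306/3.77×10^-8) = 0.2824 rad.

16.2°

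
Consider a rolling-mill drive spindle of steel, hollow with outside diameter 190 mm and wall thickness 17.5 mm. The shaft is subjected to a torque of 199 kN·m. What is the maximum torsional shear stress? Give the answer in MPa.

J = π(d_o⁴ − d_i⁴)/32 = π(0.190⁴ − 0.155⁴)/32 = 7.128×10^-5 m⁴.
τ_max = T·r/J = 199000 × 0.0950 / 7.128×10^-5 = 2.652×10^8 Pa.

265 MPa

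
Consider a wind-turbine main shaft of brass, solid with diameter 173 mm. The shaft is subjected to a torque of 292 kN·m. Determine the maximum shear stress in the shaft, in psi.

J = πd⁴/32 = π(0.173)⁴/32 = 8.794×10^-5 m⁴.
τ_max = T·r/J = 292000 × 0.0865 / 8.794×10^-5 = 2.872×10^8 Pa.

41700 psi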